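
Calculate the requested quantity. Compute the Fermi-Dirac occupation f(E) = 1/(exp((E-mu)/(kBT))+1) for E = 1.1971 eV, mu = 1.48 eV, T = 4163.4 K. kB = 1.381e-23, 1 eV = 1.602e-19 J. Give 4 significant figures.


Step 1: (E - mu) = 1.1971 - 1.48 = -0.2829 eV
Step 2: Convert: (E-mu)*eV = -4.532e-20 J
Step 3: x = (E-mu)*eV/(kB*T) = -0.7882
Step 4: f = 1/(exp(-0.7882)+1) = 0.6875

0.6875


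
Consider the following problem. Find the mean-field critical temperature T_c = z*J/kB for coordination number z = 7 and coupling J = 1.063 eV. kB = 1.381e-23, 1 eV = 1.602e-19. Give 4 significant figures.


Step 1: z*J = 7*1.063 = 7.441 eV
Step 2: Convert to Joules: 7.441*1.602e-19 = 1.192e-18 J
Step 3: T_c = 1.192e-18 / 1.381e-23 = 8.632e+04 K

8.632e+04


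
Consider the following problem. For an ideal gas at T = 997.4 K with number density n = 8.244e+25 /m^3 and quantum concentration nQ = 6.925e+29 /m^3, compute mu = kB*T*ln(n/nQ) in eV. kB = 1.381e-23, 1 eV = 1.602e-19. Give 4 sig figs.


Step 1: n/nQ = 8.244e+25/6.925e+29 = 0.000119
Step 2: ln(n/nQ) = -9.036
Step 3: mu = kB*T*ln(n/nQ) = 1.377e-20*-9.036 = -1.245e-19 J
Step 4: Convert to eV: -1.245e-19/1.602e-19 = -0.7769 eV

-0.7769


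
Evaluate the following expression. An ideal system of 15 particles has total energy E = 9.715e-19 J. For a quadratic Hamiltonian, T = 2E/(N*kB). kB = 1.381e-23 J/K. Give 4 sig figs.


Step 1: Numerator = 2*E = 2*9.715e-19 = 1.943e-18 J
Step 2: Denominator = N*kB = 15*1.381e-23 = 2.071e-22
Step 3: T = 1.943e-18 / 2.071e-22 = 9380 K

9380


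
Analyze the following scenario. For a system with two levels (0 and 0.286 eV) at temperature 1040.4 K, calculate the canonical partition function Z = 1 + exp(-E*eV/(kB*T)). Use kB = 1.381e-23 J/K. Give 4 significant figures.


Step 1: Compute beta*E = E*eV/(kB*T) = 0.286*1.602e-19/(1.381e-23*1040.4) = 3.189
Step 2: exp(-beta*E) = exp(-3.189) = 0.04122
Step 3: Z = 1 + 0.04122 = 1.041

1.041


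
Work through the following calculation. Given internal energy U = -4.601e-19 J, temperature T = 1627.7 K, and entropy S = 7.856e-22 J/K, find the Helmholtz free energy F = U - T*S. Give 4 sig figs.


Step 1: T*S = 1627.7 * 7.856e-22 = 1.279e-18 J
Step 2: F = U - T*S = -4.601e-19 - 1.279e-18
Step 3: F = -1.739e-18 J

-1.739e-18


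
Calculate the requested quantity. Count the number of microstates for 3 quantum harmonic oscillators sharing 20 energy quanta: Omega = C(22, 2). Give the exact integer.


Step 1: Use binomial coefficient C(22, 2)
Step 2: Numerator = 22! / 20!
Step 3: Denominator = 2!
Step 4: Omega = 231

231


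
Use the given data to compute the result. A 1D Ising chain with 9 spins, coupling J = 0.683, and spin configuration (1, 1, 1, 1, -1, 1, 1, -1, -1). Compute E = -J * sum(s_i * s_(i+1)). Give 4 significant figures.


Step 1: Nearest-neighbor products: 1, 1, 1, -1, -1, 1, -1, 1
Step 2: Sum of products = 2
Step 3: E = -0.683 * 2 = -1.366

-1.366


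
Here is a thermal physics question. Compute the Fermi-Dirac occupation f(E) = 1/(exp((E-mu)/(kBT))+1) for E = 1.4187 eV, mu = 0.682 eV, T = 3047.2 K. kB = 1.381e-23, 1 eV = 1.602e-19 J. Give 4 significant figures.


Step 1: (E - mu) = 1.4187 - 0.682 = 0.7367 eV
Step 2: Convert: (E-mu)*eV = 1.18e-19 J
Step 3: x = (E-mu)*eV/(kB*T) = 2.805
Step 4: f = 1/(exp(2.805)+1) = 0.05708

0.05708


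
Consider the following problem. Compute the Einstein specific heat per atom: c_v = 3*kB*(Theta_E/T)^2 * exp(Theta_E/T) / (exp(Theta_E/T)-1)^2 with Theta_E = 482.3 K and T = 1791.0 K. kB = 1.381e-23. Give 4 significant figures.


Step 1: x = Theta_E/T = 482.3/1791.0 = 0.2693
Step 2: x^2 = 0.07252
Step 3: exp(x) = 1.309
Step 4: c_v = 3*1.381e-23*0.07252*1.309/(1.309-1)^2 = 4.118e-23

4.118e-23


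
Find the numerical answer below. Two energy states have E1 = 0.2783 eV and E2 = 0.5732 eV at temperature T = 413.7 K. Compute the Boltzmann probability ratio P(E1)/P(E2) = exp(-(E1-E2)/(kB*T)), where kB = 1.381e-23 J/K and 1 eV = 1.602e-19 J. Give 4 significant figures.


Step 1: Compute energy difference dE = E1 - E2 = 0.2783 - 0.5732 = -0.2949 eV
Step 2: Convert to Joules: dE_J = -0.2949 * 1.602e-19 = -4.724e-20 J
Step 3: Compute exponent = -dE_J / (kB * T) = -(-4.724e-20) / (1.381e-23 * 413.7) = 8.269
Step 4: P(E1)/P(E2) = exp(8.269) = 3901

3901


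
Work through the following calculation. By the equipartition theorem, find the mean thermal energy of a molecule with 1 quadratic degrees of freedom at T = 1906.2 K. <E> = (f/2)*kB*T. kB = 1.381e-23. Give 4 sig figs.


Step 1: f/2 = 1/2 = 0.5
Step 2: kB*T = 1.381e-23 * 1906.2 = 2.632e-20
Step 3: <E> = 0.5 * 2.632e-20 = 1.316e-20 J

1.316e-20


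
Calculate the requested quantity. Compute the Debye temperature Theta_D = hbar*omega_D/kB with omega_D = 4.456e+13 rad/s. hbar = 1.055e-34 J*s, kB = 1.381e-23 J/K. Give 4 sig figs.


Step 1: hbar*omega_D = 1.055e-34 * 4.456e+13 = 4.701e-21 J
Step 2: Theta_D = 4.701e-21 / 1.381e-23
Step 3: Theta_D = 340.4 K

340.4


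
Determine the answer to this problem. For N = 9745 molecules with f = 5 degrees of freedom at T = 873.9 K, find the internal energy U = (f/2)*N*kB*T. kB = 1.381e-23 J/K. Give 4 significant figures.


Step 1: f/2 = 5/2 = 2.5
Step 2: N*kB*T = 9745*1.381e-23*873.9 = 1.176e-16
Step 3: U = 2.5 * 1.176e-16 = 2.94e-16 J

2.94e-16


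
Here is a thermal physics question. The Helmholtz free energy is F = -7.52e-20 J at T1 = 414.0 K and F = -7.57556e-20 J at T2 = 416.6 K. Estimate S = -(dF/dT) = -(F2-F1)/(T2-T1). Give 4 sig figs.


Step 1: dF = F2 - F1 = -7.57556e-20 - (-7.52e-20) = -5.556e-22 J
Step 2: dT = T2 - T1 = 416.6 - 414.0 = 2.6 K
Step 3: S = -dF/dT = -(-5.556e-22)/2.6 = 2.137e-22 J/K

2.137e-22


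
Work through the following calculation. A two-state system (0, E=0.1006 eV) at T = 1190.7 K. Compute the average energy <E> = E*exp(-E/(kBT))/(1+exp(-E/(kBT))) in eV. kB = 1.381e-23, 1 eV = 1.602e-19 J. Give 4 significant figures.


Step 1: beta*E = 0.1006*1.602e-19/(1.381e-23*1190.7) = 0.9801
Step 2: exp(-beta*E) = 0.3753
Step 3: <E> = 0.1006*0.3753/(1+0.3753) = 0.02745 eV

0.02745


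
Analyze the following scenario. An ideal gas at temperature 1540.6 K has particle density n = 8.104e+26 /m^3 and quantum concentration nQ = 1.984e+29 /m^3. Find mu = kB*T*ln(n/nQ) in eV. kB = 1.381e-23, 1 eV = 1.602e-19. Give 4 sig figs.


Step 1: n/nQ = 8.104e+26/1.984e+29 = 0.004085
Step 2: ln(n/nQ) = -5.501
Step 3: mu = kB*T*ln(n/nQ) = 2.128e-20*-5.501 = -1.17e-19 J
Step 4: Convert to eV: -1.17e-19/1.602e-19 = -0.7305 eV

-0.7305


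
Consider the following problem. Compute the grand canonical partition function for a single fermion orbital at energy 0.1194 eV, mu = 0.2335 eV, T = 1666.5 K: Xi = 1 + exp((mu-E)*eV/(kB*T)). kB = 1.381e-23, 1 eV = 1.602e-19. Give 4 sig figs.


Step 1: (mu - E) = 0.2335 - 0.1194 = 0.1141 eV
Step 2: x = (mu-E)*eV/(kB*T) = 0.1141*1.602e-19/(1.381e-23*1666.5) = 0.7942
Step 3: exp(x) = 2.213
Step 4: Xi = 1 + 2.213 = 3.213

3.213


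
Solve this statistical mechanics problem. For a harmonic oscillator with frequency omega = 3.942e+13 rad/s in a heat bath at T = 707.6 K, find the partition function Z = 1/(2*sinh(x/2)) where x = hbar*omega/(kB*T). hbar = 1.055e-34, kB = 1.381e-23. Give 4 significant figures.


Step 1: Compute x = hbar*omega/(kB*T) = 1.055e-34*3.942e+13/(1.381e-23*707.6) = 0.4256
Step 2: x/2 = 0.2128
Step 3: sinh(x/2) = 0.2144
Step 4: Z = 1/(2*0.2144) = 2.332

2.332


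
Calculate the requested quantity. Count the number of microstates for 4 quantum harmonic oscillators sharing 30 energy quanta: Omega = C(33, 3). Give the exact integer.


Step 1: Use binomial coefficient C(33, 3)
Step 2: Numerator = 33! / 30!
Step 3: Denominator = 3!
Step 4: Omega = 5456

5456


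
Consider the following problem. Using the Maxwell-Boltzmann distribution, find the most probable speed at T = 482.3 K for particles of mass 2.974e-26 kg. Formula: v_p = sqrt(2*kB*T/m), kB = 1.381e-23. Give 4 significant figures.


Step 1: Numerator = 2*kB*T = 2*1.381e-23*482.3 = 1.332e-20
Step 2: Ratio = 1.332e-20 / 2.974e-26 = 4.479e+05
Step 3: v_p = sqrt(4.479e+05) = 669.3 m/s

669.3


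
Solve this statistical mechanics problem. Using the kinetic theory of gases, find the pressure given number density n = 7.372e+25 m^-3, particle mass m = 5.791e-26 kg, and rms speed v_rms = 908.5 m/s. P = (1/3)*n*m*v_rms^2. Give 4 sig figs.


Step 1: v_rms^2 = 908.5^2 = 8.254e+05
Step 2: n*m = 7.372e+25*5.791e-26 = 4.269
Step 3: P = (1/3)*4.269*8.254e+05 = 1.175e+06 Pa

1.175e+06


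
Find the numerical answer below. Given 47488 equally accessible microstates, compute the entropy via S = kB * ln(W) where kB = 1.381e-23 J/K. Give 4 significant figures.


Step 1: ln(W) = ln(47488) = 10.77
Step 2: S = kB * ln(W) = 1.381e-23 * 10.77
Step 3: S = 1.487e-22 J/K

1.487e-22


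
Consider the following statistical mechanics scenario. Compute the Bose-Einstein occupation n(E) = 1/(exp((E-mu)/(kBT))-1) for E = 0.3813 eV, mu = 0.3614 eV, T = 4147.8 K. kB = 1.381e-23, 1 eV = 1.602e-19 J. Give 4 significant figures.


Step 1: (E - mu) = 0.0199 eV
Step 2: x = (E-mu)*eV/(kB*T) = 0.0199*1.602e-19/(1.381e-23*4147.8) = 0.05565
Step 3: exp(x) = 1.057
Step 4: n = 1/(exp(x)-1) = 17.47

17.47


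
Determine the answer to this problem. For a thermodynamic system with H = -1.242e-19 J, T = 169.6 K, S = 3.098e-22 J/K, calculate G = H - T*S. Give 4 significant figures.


Step 1: T*S = 169.6 * 3.098e-22 = 5.254e-20 J
Step 2: G = H - T*S = -1.242e-19 - 5.254e-20
Step 3: G = -1.767e-19 J

-1.767e-19


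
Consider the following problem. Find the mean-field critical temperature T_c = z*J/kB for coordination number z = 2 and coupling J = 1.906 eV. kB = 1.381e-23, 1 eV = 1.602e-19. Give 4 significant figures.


Step 1: z*J = 2*1.906 = 3.812 eV
Step 2: Convert to Joules: 3.812*1.602e-19 = 6.107e-19 J
Step 3: T_c = 6.107e-19 / 1.381e-23 = 4.422e+04 K

4.422e+04


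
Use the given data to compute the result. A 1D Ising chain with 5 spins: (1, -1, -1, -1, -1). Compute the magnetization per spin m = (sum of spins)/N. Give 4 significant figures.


Step 1: Count up spins (+1): 1, down spins (-1): 4
Step 2: Total magnetization M = 1 - 4 = -3
Step 3: m = M/N = -3/5 = -0.6

-0.6


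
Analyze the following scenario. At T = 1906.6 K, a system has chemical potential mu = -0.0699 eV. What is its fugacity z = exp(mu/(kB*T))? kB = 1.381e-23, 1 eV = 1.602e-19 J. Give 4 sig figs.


Step 1: Convert mu to Joules: -0.0699*1.602e-19 = -1.12e-20 J
Step 2: kB*T = 1.381e-23*1906.6 = 2.633e-20 J
Step 3: mu/(kB*T) = -0.4253
Step 4: z = exp(-0.4253) = 0.6536

0.6536


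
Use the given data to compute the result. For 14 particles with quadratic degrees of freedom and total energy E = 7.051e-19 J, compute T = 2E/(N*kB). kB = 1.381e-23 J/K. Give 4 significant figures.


Step 1: Numerator = 2*E = 2*7.051e-19 = 1.41e-18 J
Step 2: Denominator = N*kB = 14*1.381e-23 = 1.933e-22
Step 3: T = 1.41e-18 / 1.933e-22 = 7294 K

7294


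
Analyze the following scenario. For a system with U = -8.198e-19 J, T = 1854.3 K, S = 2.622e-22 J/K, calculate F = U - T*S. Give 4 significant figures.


Step 1: T*S = 1854.3 * 2.622e-22 = 4.862e-19 J
Step 2: F = U - T*S = -8.198e-19 - 4.862e-19
Step 3: F = -1.306e-18 J

-1.306e-18


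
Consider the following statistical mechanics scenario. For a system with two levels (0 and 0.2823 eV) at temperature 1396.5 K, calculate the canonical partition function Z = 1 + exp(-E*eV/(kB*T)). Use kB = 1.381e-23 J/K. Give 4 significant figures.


Step 1: Compute beta*E = E*eV/(kB*T) = 0.2823*1.602e-19/(1.381e-23*1396.5) = 2.345
Step 2: exp(-beta*E) = exp(-2.345) = 0.09585
Step 3: Z = 1 + 0.09585 = 1.096

1.096


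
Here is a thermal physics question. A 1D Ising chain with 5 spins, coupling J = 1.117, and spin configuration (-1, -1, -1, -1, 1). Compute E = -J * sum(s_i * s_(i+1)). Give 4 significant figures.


Step 1: Nearest-neighbor products: 1, 1, 1, -1
Step 2: Sum of products = 2
Step 3: E = -1.117 * 2 = -2.234

-2.234


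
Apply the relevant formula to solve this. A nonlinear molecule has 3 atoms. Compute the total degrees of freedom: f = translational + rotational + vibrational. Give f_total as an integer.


Step 1: Translational DOF = 3
Step 2: Rotational DOF (nonlinear) = 3
Step 3: Vibrational DOF = 3*3 - 6 = 3
Step 4: Total = 3 + 3 + 3 = 9

9


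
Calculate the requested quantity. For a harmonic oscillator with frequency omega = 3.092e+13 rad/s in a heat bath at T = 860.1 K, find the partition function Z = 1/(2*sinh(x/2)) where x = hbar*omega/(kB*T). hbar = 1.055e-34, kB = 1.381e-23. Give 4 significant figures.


Step 1: Compute x = hbar*omega/(kB*T) = 1.055e-34*3.092e+13/(1.381e-23*860.1) = 0.2746
Step 2: x/2 = 0.1373
Step 3: sinh(x/2) = 0.1377
Step 4: Z = 1/(2*0.1377) = 3.63

3.63


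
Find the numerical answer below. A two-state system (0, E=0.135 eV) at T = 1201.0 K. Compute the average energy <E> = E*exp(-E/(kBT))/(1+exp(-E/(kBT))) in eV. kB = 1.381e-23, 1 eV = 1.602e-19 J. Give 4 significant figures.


Step 1: beta*E = 0.135*1.602e-19/(1.381e-23*1201.0) = 1.304
Step 2: exp(-beta*E) = 0.2715
Step 3: <E> = 0.135*0.2715/(1+0.2715) = 0.02882 eV

0.02882


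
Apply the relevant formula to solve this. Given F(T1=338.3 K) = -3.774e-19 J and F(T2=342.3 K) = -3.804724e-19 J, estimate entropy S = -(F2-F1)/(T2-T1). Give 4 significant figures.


Step 1: dF = F2 - F1 = -3.804724e-19 - (-3.774e-19) = -3.0724e-21 J
Step 2: dT = T2 - T1 = 342.3 - 338.3 = 4 K
Step 3: S = -dF/dT = -(-3.0724e-21)/4 = 7.681e-22 J/K

7.681e-22


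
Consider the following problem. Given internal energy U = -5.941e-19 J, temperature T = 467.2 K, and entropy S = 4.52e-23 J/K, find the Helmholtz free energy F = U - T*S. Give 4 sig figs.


Step 1: T*S = 467.2 * 4.52e-23 = 2.112e-20 J
Step 2: F = U - T*S = -5.941e-19 - 2.112e-20
Step 3: F = -6.152e-19 J

-6.152e-19


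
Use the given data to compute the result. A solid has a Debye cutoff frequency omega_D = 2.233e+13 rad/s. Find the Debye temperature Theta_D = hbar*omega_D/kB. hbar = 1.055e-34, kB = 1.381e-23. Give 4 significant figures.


Step 1: hbar*omega_D = 1.055e-34 * 2.233e+13 = 2.356e-21 J
Step 2: Theta_D = 2.356e-21 / 1.381e-23
Step 3: Theta_D = 170.6 K

170.6


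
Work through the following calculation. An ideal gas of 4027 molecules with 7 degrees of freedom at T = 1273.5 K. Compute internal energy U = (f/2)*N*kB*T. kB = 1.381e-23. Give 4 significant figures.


Step 1: f/2 = 7/2 = 3.5
Step 2: N*kB*T = 4027*1.381e-23*1273.5 = 7.082e-17
Step 3: U = 3.5 * 7.082e-17 = 2.479e-16 J

2.479e-16


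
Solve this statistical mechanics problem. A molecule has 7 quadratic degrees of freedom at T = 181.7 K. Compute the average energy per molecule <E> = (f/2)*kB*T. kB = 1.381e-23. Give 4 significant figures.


Step 1: f/2 = 7/2 = 3.5
Step 2: kB*T = 1.381e-23 * 181.7 = 2.509e-21
Step 3: <E> = 3.5 * 2.509e-21 = 8.782e-21 J

8.782e-21


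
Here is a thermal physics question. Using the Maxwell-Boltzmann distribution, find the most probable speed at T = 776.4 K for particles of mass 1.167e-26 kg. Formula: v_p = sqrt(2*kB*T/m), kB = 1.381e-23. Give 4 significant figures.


Step 1: Numerator = 2*kB*T = 2*1.381e-23*776.4 = 2.144e-20
Step 2: Ratio = 2.144e-20 / 1.167e-26 = 1.838e+06
Step 3: v_p = sqrt(1.838e+06) = 1356 m/s

1356


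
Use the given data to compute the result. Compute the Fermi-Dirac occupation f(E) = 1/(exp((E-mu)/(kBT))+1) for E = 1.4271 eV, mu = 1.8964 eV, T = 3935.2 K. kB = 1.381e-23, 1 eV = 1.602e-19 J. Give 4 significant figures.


Step 1: (E - mu) = 1.4271 - 1.8964 = -0.4693 eV
Step 2: Convert: (E-mu)*eV = -7.518e-20 J
Step 3: x = (E-mu)*eV/(kB*T) = -1.383
Step 4: f = 1/(exp(-1.383)+1) = 0.7995

0.7995


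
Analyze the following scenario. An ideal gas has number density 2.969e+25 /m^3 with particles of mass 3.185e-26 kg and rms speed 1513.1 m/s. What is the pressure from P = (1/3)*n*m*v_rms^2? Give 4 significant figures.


Step 1: v_rms^2 = 1513.1^2 = 2.289e+06
Step 2: n*m = 2.969e+25*3.185e-26 = 0.9456
Step 3: P = (1/3)*0.9456*2.289e+06 = 7.217e+05 Pa

7.217e+05


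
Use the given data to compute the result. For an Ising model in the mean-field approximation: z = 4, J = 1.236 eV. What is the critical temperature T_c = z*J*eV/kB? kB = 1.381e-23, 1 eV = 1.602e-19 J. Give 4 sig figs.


Step 1: z*J = 4*1.236 = 4.944 eV
Step 2: Convert to Joules: 4.944*1.602e-19 = 7.92e-19 J
Step 3: T_c = 7.92e-19 / 1.381e-23 = 5.735e+04 K

5.735e+04


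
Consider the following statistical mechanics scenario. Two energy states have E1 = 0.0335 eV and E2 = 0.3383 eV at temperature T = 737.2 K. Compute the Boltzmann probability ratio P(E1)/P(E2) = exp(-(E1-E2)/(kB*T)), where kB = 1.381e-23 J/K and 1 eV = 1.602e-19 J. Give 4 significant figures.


Step 1: Compute energy difference dE = E1 - E2 = 0.0335 - 0.3383 = -0.3048 eV
Step 2: Convert to Joules: dE_J = -0.3048 * 1.602e-19 = -4.883e-20 J
Step 3: Compute exponent = -dE_J / (kB * T) = -(-4.883e-20) / (1.381e-23 * 737.2) = 4.796
Step 4: P(E1)/P(E2) = exp(4.796) = 121.1

121.1


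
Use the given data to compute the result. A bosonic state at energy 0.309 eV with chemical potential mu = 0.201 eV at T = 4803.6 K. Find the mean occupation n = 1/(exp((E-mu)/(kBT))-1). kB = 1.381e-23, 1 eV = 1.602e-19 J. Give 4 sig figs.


Step 1: (E - mu) = 0.108 eV
Step 2: x = (E-mu)*eV/(kB*T) = 0.108*1.602e-19/(1.381e-23*4803.6) = 0.2608
Step 3: exp(x) = 1.298
Step 4: n = 1/(exp(x)-1) = 3.356

3.356


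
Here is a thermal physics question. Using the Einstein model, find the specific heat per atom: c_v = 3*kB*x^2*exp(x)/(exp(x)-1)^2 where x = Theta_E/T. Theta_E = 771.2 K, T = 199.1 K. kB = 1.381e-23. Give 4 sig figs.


Step 1: x = Theta_E/T = 771.2/199.1 = 3.873
Step 2: x^2 = 15
Step 3: exp(x) = 48.11
Step 4: c_v = 3*1.381e-23*15*48.11/(48.11-1)^2 = 1.348e-23

1.348e-23


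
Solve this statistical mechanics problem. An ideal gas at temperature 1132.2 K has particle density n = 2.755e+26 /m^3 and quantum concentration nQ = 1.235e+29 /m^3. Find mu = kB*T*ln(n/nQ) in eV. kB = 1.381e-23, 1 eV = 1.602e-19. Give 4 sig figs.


Step 1: n/nQ = 2.755e+26/1.235e+29 = 0.002231
Step 2: ln(n/nQ) = -6.105
Step 3: mu = kB*T*ln(n/nQ) = 1.564e-20*-6.105 = -9.546e-20 J
Step 4: Convert to eV: -9.546e-20/1.602e-19 = -0.5959 eV

-0.5959


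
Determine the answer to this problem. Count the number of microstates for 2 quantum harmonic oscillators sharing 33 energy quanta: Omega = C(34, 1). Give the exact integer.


Step 1: Use binomial coefficient C(34, 1)
Step 2: Numerator = 34! / 33!
Step 3: Denominator = 1!
Step 4: Omega = 34

34


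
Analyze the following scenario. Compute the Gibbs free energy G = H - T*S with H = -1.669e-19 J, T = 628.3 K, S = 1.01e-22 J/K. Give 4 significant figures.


Step 1: T*S = 628.3 * 1.01e-22 = 6.346e-20 J
Step 2: G = H - T*S = -1.669e-19 - 6.346e-20
Step 3: G = -2.304e-19 J

-2.304e-19


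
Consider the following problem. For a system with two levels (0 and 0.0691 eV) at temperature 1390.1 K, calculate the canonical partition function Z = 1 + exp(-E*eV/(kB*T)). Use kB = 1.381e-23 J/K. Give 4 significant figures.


Step 1: Compute beta*E = E*eV/(kB*T) = 0.0691*1.602e-19/(1.381e-23*1390.1) = 0.5766
Step 2: exp(-beta*E) = exp(-0.5766) = 0.5618
Step 3: Z = 1 + 0.5618 = 1.562

1.562


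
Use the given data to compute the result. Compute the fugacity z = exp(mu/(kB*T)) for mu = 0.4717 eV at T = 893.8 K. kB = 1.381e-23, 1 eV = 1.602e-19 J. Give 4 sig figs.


Step 1: Convert mu to Joules: 0.4717*1.602e-19 = 7.557e-20 J
Step 2: kB*T = 1.381e-23*893.8 = 1.234e-20 J
Step 3: mu/(kB*T) = 6.122
Step 4: z = exp(6.122) = 455.8

455.8


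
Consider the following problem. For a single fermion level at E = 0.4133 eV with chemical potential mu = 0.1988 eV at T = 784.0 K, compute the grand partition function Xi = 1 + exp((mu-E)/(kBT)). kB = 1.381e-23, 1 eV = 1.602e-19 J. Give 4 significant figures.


Step 1: (mu - E) = 0.1988 - 0.4133 = -0.2145 eV
Step 2: x = (mu-E)*eV/(kB*T) = -0.2145*1.602e-19/(1.381e-23*784.0) = -3.174
Step 3: exp(x) = 0.04184
Step 4: Xi = 1 + 0.04184 = 1.042

1.042


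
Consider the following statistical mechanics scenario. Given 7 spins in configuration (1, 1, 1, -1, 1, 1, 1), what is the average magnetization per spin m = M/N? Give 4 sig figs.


Step 1: Count up spins (+1): 6, down spins (-1): 1
Step 2: Total magnetization M = 6 - 1 = 5
Step 3: m = M/N = 5/7 = 0.7143

0.7143


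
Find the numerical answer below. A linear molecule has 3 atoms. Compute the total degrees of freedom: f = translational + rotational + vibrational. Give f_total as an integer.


Step 1: Translational DOF = 3
Step 2: Rotational DOF (linear) = 2
Step 3: Vibrational DOF = 3*3 - 5 = 4
Step 4: Total = 3 + 2 + 4 = 9

9


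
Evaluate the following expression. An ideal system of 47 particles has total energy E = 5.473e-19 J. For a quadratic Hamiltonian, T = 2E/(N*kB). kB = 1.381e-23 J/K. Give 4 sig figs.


Step 1: Numerator = 2*E = 2*5.473e-19 = 1.095e-18 J
Step 2: Denominator = N*kB = 47*1.381e-23 = 6.491e-22
Step 3: T = 1.095e-18 / 6.491e-22 = 1686 K

1686


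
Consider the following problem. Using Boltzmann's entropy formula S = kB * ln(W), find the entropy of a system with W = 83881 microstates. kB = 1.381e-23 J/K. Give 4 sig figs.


Step 1: ln(W) = ln(83881) = 11.34
Step 2: S = kB * ln(W) = 1.381e-23 * 11.34
Step 3: S = 1.566e-22 J/K

1.566e-22


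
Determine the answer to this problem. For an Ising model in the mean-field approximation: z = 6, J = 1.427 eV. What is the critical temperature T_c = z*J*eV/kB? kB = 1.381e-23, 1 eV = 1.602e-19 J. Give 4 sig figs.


Step 1: z*J = 6*1.427 = 8.562 eV
Step 2: Convert to Joules: 8.562*1.602e-19 = 1.372e-18 J
Step 3: T_c = 1.372e-18 / 1.381e-23 = 9.932e+04 K

9.932e+04


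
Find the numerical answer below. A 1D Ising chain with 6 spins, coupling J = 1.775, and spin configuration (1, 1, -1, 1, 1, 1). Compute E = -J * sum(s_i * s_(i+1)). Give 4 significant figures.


Step 1: Nearest-neighbor products: 1, -1, -1, 1, 1
Step 2: Sum of products = 1
Step 3: E = -1.775 * 1 = -1.775

-1.775


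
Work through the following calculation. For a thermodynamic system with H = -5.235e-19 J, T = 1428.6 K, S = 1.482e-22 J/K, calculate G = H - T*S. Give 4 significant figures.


Step 1: T*S = 1428.6 * 1.482e-22 = 2.117e-19 J
Step 2: G = H - T*S = -5.235e-19 - 2.117e-19
Step 3: G = -7.352e-19 J

-7.352e-19


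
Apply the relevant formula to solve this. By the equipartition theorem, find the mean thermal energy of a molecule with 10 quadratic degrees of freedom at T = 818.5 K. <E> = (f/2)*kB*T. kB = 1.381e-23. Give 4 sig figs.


Step 1: f/2 = 10/2 = 5
Step 2: kB*T = 1.381e-23 * 818.5 = 1.13e-20
Step 3: <E> = 5 * 1.13e-20 = 5.652e-20 J

5.652e-20


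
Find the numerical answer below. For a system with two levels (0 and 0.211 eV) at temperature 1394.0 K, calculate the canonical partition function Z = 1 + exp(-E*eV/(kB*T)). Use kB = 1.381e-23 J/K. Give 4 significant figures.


Step 1: Compute beta*E = E*eV/(kB*T) = 0.211*1.602e-19/(1.381e-23*1394.0) = 1.756
Step 2: exp(-beta*E) = exp(-1.756) = 0.1728
Step 3: Z = 1 + 0.1728 = 1.173

1.173


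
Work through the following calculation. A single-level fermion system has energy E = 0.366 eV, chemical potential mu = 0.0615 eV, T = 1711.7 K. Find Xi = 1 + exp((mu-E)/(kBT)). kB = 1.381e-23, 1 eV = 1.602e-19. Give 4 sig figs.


Step 1: (mu - E) = 0.0615 - 0.366 = -0.3045 eV
Step 2: x = (mu-E)*eV/(kB*T) = -0.3045*1.602e-19/(1.381e-23*1711.7) = -2.064
Step 3: exp(x) = 0.127
Step 4: Xi = 1 + 0.127 = 1.127

1.127


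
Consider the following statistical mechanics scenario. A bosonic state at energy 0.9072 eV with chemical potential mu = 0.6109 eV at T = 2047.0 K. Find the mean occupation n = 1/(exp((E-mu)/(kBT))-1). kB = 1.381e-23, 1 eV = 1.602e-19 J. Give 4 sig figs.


Step 1: (E - mu) = 0.2963 eV
Step 2: x = (E-mu)*eV/(kB*T) = 0.2963*1.602e-19/(1.381e-23*2047.0) = 1.679
Step 3: exp(x) = 5.361
Step 4: n = 1/(exp(x)-1) = 0.2293

0.2293


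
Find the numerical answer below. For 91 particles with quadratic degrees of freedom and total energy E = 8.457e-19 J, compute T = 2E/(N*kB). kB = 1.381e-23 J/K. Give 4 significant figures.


Step 1: Numerator = 2*E = 2*8.457e-19 = 1.691e-18 J
Step 2: Denominator = N*kB = 91*1.381e-23 = 1.257e-21
Step 3: T = 1.691e-18 / 1.257e-21 = 1346 K

1346


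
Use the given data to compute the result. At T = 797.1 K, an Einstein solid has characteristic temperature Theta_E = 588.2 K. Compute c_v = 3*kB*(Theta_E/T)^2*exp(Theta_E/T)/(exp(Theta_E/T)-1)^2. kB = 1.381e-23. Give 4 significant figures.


Step 1: x = Theta_E/T = 588.2/797.1 = 0.7379
Step 2: x^2 = 0.5445
Step 3: exp(x) = 2.092
Step 4: c_v = 3*1.381e-23*0.5445*2.092/(2.092-1)^2 = 3.96e-23

3.96e-23


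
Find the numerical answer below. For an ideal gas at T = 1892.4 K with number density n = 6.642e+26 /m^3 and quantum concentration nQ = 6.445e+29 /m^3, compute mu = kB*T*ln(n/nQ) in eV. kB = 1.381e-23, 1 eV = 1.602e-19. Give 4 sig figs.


Step 1: n/nQ = 6.642e+26/6.445e+29 = 0.001031
Step 2: ln(n/nQ) = -6.878
Step 3: mu = kB*T*ln(n/nQ) = 2.613e-20*-6.878 = -1.797e-19 J
Step 4: Convert to eV: -1.797e-19/1.602e-19 = -1.122 eV

-1.122


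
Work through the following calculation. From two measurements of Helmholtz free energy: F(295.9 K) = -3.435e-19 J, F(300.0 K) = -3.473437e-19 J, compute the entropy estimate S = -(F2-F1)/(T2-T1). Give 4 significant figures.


Step 1: dF = F2 - F1 = -3.473437e-19 - (-3.435e-19) = -3.8437e-21 J
Step 2: dT = T2 - T1 = 300.0 - 295.9 = 4.1 K
Step 3: S = -dF/dT = -(-3.8437e-21)/4.1 = 9.375e-22 J/K

9.375e-22


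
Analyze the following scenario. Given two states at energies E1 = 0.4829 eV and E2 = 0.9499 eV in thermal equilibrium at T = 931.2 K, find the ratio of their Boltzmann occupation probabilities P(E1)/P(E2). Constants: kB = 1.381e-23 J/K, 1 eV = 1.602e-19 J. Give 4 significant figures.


Step 1: Compute energy difference dE = E1 - E2 = 0.4829 - 0.9499 = -0.467 eV
Step 2: Convert to Joules: dE_J = -0.467 * 1.602e-19 = -7.481e-20 J
Step 3: Compute exponent = -dE_J / (kB * T) = -(-7.481e-20) / (1.381e-23 * 931.2) = 5.818
Step 4: P(E1)/P(E2) = exp(5.818) = 336.2

336.2


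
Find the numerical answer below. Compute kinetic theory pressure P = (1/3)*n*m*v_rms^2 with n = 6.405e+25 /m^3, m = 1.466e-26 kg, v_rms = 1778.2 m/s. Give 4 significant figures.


Step 1: v_rms^2 = 1778.2^2 = 3.162e+06
Step 2: n*m = 6.405e+25*1.466e-26 = 0.939
Step 3: P = (1/3)*0.939*3.162e+06 = 9.897e+05 Pa

9.897e+05


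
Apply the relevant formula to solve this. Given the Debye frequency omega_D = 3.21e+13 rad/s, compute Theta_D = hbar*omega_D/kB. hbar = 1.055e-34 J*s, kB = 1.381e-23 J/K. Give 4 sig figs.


Step 1: hbar*omega_D = 1.055e-34 * 3.21e+13 = 3.387e-21 J
Step 2: Theta_D = 3.387e-21 / 1.381e-23
Step 3: Theta_D = 245.2 K

245.2


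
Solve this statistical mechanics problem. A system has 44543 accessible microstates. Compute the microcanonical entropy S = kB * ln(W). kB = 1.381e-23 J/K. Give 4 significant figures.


Step 1: ln(W) = ln(44543) = 10.7
Step 2: S = kB * ln(W) = 1.381e-23 * 10.7
Step 3: S = 1.478e-22 J/K

1.478e-22


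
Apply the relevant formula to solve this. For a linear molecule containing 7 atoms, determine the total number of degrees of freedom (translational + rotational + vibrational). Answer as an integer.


Step 1: Translational DOF = 3
Step 2: Rotational DOF (linear) = 2
Step 3: Vibrational DOF = 3*7 - 5 = 16
Step 4: Total = 3 + 2 + 16 = 21

21


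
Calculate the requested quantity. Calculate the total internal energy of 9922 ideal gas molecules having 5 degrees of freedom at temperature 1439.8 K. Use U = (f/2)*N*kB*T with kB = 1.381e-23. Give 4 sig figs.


Step 1: f/2 = 5/2 = 2.5
Step 2: N*kB*T = 9922*1.381e-23*1439.8 = 1.973e-16
Step 3: U = 2.5 * 1.973e-16 = 4.932e-16 J

4.932e-16


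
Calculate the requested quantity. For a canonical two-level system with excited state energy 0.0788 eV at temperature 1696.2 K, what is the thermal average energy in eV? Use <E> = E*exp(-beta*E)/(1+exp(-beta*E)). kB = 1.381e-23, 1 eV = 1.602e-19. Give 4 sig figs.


Step 1: beta*E = 0.0788*1.602e-19/(1.381e-23*1696.2) = 0.5389
Step 2: exp(-beta*E) = 0.5834
Step 3: <E> = 0.0788*0.5834/(1+0.5834) = 0.02903 eV

0.02903


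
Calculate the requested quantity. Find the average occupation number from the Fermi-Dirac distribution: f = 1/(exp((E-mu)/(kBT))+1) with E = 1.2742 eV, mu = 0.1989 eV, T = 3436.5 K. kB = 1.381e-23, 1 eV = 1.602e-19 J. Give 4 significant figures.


Step 1: (E - mu) = 1.2742 - 0.1989 = 1.075 eV
Step 2: Convert: (E-mu)*eV = 1.723e-19 J
Step 3: x = (E-mu)*eV/(kB*T) = 3.63
Step 4: f = 1/(exp(3.63)+1) = 0.02584

0.02584


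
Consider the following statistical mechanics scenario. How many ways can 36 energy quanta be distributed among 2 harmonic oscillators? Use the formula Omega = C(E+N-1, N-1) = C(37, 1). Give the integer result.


Step 1: Use binomial coefficient C(37, 1)
Step 2: Numerator = 37! / 36!
Step 3: Denominator = 1!
Step 4: Omega = 37

37


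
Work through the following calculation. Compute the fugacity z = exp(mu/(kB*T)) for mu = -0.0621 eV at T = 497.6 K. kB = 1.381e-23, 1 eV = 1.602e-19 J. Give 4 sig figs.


Step 1: Convert mu to Joules: -0.0621*1.602e-19 = -9.948e-21 J
Step 2: kB*T = 1.381e-23*497.6 = 6.872e-21 J
Step 3: mu/(kB*T) = -1.448
Step 4: z = exp(-1.448) = 0.2351

0.2351


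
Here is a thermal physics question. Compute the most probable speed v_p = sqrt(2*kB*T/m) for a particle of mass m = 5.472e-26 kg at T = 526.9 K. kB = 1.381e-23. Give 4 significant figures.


Step 1: Numerator = 2*kB*T = 2*1.381e-23*526.9 = 1.455e-20
Step 2: Ratio = 1.455e-20 / 5.472e-26 = 2.66e+05
Step 3: v_p = sqrt(2.66e+05) = 515.7 m/s

515.7


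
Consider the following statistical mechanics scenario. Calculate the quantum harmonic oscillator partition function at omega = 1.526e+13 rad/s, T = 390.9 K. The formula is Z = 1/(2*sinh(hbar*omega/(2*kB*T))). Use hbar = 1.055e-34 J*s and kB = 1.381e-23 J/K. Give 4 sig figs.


Step 1: Compute x = hbar*omega/(kB*T) = 1.055e-34*1.526e+13/(1.381e-23*390.9) = 0.2982
Step 2: x/2 = 0.1491
Step 3: sinh(x/2) = 0.1497
Step 4: Z = 1/(2*0.1497) = 3.341

3.341


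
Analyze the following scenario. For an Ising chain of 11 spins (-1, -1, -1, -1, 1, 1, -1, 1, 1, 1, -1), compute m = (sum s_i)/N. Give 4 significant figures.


Step 1: Count up spins (+1): 5, down spins (-1): 6
Step 2: Total magnetization M = 5 - 6 = -1
Step 3: m = M/N = -1/11 = -0.09091

-0.09091


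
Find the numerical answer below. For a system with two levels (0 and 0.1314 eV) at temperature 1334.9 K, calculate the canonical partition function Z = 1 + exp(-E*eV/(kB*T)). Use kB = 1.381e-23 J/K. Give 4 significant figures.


Step 1: Compute beta*E = E*eV/(kB*T) = 0.1314*1.602e-19/(1.381e-23*1334.9) = 1.142
Step 2: exp(-beta*E) = exp(-1.142) = 0.3192
Step 3: Z = 1 + 0.3192 = 1.319

1.319


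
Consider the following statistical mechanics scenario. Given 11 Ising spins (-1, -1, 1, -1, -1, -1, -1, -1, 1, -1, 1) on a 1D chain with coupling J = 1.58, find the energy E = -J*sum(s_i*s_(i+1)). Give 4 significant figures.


Step 1: Nearest-neighbor products: 1, -1, -1, 1, 1, 1, 1, -1, -1, -1
Step 2: Sum of products = 0
Step 3: E = -1.58 * 0 = 0

0


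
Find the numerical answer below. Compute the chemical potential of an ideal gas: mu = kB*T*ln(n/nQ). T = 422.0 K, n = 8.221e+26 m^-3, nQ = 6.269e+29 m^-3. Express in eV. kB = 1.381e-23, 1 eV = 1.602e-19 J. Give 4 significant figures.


Step 1: n/nQ = 8.221e+26/6.269e+29 = 0.001311
Step 2: ln(n/nQ) = -6.637
Step 3: mu = kB*T*ln(n/nQ) = 5.828e-21*-6.637 = -3.868e-20 J
Step 4: Convert to eV: -3.868e-20/1.602e-19 = -0.2414 eV

-0.2414


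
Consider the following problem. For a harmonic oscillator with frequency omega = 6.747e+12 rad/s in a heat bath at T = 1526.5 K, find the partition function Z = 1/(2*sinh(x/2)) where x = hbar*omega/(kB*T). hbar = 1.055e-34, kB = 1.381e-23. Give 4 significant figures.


Step 1: Compute x = hbar*omega/(kB*T) = 1.055e-34*6.747e+12/(1.381e-23*1526.5) = 0.03377
Step 2: x/2 = 0.01688
Step 3: sinh(x/2) = 0.01688
Step 4: Z = 1/(2*0.01688) = 29.61

29.61


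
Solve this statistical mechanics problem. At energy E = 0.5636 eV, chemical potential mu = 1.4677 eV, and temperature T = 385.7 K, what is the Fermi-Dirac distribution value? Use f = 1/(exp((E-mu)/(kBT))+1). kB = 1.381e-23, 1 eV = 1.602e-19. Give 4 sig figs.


Step 1: (E - mu) = 0.5636 - 1.4677 = -0.9041 eV
Step 2: Convert: (E-mu)*eV = -1.448e-19 J
Step 3: x = (E-mu)*eV/(kB*T) = -27.19
Step 4: f = 1/(exp(-27.19)+1) = 1

1


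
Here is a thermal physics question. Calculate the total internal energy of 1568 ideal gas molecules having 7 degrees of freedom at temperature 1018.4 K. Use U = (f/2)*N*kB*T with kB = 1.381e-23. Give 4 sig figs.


Step 1: f/2 = 7/2 = 3.5
Step 2: N*kB*T = 1568*1.381e-23*1018.4 = 2.205e-17
Step 3: U = 3.5 * 2.205e-17 = 7.718e-17 J

7.718e-17


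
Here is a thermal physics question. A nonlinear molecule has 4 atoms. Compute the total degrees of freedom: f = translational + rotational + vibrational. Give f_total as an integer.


Step 1: Translational DOF = 3
Step 2: Rotational DOF (nonlinear) = 3
Step 3: Vibrational DOF = 3*4 - 6 = 6
Step 4: Total = 3 + 3 + 6 = 12

12


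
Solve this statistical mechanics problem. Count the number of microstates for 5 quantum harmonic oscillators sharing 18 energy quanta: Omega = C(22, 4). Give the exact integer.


Step 1: Use binomial coefficient C(22, 4)
Step 2: Numerator = 22! / 18!
Step 3: Denominator = 4!
Step 4: Omega = 7315

7315


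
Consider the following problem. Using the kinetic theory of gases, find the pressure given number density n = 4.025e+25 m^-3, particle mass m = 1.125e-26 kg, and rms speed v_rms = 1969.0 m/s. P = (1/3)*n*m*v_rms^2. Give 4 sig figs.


Step 1: v_rms^2 = 1969.0^2 = 3.877e+06
Step 2: n*m = 4.025e+25*1.125e-26 = 0.4528
Step 3: P = (1/3)*0.4528*3.877e+06 = 5.852e+05 Pa

5.852e+05


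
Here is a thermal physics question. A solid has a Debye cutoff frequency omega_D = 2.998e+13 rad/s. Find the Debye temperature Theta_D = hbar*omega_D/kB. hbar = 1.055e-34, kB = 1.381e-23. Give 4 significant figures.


Step 1: hbar*omega_D = 1.055e-34 * 2.998e+13 = 3.163e-21 J
Step 2: Theta_D = 3.163e-21 / 1.381e-23
Step 3: Theta_D = 229 K

229


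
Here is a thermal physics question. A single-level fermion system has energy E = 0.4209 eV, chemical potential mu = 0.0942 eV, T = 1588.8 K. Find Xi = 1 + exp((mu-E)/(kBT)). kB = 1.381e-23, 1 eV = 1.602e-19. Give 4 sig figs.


Step 1: (mu - E) = 0.0942 - 0.4209 = -0.3267 eV
Step 2: x = (mu-E)*eV/(kB*T) = -0.3267*1.602e-19/(1.381e-23*1588.8) = -2.385
Step 3: exp(x) = 0.09206
Step 4: Xi = 1 + 0.09206 = 1.092

1.092


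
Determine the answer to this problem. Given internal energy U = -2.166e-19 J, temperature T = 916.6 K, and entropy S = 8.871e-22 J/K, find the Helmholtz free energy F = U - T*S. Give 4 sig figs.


Step 1: T*S = 916.6 * 8.871e-22 = 8.131e-19 J
Step 2: F = U - T*S = -2.166e-19 - 8.131e-19
Step 3: F = -1.03e-18 J

-1.03e-18


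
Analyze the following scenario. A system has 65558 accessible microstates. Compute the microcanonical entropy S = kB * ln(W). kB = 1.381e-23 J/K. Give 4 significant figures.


Step 1: ln(W) = ln(65558) = 11.09
Step 2: S = kB * ln(W) = 1.381e-23 * 11.09
Step 3: S = 1.532e-22 J/K

1.532e-22


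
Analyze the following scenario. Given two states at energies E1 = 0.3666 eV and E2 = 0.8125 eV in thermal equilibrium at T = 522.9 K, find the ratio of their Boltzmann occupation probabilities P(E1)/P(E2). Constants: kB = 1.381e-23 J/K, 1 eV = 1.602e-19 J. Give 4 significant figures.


Step 1: Compute energy difference dE = E1 - E2 = 0.3666 - 0.8125 = -0.4459 eV
Step 2: Convert to Joules: dE_J = -0.4459 * 1.602e-19 = -7.143e-20 J
Step 3: Compute exponent = -dE_J / (kB * T) = -(-7.143e-20) / (1.381e-23 * 522.9) = 9.892
Step 4: P(E1)/P(E2) = exp(9.892) = 1.977e+04

1.977e+04


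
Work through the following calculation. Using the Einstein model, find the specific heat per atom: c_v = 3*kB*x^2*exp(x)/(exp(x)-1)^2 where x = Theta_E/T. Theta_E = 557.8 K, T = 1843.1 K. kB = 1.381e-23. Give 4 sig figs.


Step 1: x = Theta_E/T = 557.8/1843.1 = 0.3026
Step 2: x^2 = 0.09159
Step 3: exp(x) = 1.353
Step 4: c_v = 3*1.381e-23*0.09159*1.353/(1.353-1)^2 = 4.112e-23

4.112e-23


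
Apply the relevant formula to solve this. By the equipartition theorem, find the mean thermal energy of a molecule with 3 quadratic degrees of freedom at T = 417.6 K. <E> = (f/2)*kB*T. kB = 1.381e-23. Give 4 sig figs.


Step 1: f/2 = 3/2 = 1.5
Step 2: kB*T = 1.381e-23 * 417.6 = 5.767e-21
Step 3: <E> = 1.5 * 5.767e-21 = 8.651e-21 J

8.651e-21


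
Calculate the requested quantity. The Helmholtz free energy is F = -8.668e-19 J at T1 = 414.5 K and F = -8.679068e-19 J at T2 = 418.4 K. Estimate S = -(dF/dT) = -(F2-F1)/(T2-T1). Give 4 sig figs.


Step 1: dF = F2 - F1 = -8.679068e-19 - (-8.668e-19) = -1.1068e-21 J
Step 2: dT = T2 - T1 = 418.4 - 414.5 = 3.9 K
Step 3: S = -dF/dT = -(-1.1068e-21)/3.9 = 2.838e-22 J/K

2.838e-22


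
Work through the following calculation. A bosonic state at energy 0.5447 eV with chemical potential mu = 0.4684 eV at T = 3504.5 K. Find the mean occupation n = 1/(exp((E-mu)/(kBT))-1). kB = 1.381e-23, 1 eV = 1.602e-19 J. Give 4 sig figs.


Step 1: (E - mu) = 0.0763 eV
Step 2: x = (E-mu)*eV/(kB*T) = 0.0763*1.602e-19/(1.381e-23*3504.5) = 0.2526
Step 3: exp(x) = 1.287
Step 4: n = 1/(exp(x)-1) = 3.48

3.48


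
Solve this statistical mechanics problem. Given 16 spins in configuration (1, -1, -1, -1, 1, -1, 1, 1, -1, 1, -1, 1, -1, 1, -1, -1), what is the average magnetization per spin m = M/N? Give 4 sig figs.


Step 1: Count up spins (+1): 7, down spins (-1): 9
Step 2: Total magnetization M = 7 - 9 = -2
Step 3: m = M/N = -2/16 = -0.125

-0.125


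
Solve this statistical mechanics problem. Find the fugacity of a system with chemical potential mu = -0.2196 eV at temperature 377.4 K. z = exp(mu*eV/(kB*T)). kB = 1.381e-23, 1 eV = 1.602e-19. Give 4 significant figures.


Step 1: Convert mu to Joules: -0.2196*1.602e-19 = -3.518e-20 J
Step 2: kB*T = 1.381e-23*377.4 = 5.212e-21 J
Step 3: mu/(kB*T) = -6.75
Step 4: z = exp(-6.75) = 0.001171

0.001171


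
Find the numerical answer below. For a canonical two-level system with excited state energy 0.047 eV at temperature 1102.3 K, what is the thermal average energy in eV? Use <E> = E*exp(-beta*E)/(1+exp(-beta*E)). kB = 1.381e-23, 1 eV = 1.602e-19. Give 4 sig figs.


Step 1: beta*E = 0.047*1.602e-19/(1.381e-23*1102.3) = 0.4946
Step 2: exp(-beta*E) = 0.6098
Step 3: <E> = 0.047*0.6098/(1+0.6098) = 0.0178 eV

0.0178


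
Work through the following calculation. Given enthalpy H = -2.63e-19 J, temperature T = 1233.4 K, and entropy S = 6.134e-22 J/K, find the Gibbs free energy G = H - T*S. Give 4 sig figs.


Step 1: T*S = 1233.4 * 6.134e-22 = 7.566e-19 J
Step 2: G = H - T*S = -2.63e-19 - 7.566e-19
Step 3: G = -1.02e-18 J

-1.02e-18


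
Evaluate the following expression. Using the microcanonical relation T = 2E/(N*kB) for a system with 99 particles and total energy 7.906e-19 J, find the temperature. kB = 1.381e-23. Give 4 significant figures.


Step 1: Numerator = 2*E = 2*7.906e-19 = 1.581e-18 J
Step 2: Denominator = N*kB = 99*1.381e-23 = 1.367e-21
Step 3: T = 1.581e-18 / 1.367e-21 = 1157 K

1157


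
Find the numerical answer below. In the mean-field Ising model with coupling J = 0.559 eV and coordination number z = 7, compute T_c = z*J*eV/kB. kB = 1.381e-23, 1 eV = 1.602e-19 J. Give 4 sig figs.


Step 1: z*J = 7*0.559 = 3.913 eV
Step 2: Convert to Joules: 3.913*1.602e-19 = 6.269e-19 J
Step 3: T_c = 6.269e-19 / 1.381e-23 = 4.539e+04 K

4.539e+04


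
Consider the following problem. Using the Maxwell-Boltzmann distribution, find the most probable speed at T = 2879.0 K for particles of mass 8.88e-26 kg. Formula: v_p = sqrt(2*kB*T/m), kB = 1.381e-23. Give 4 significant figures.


Step 1: Numerator = 2*kB*T = 2*1.381e-23*2879.0 = 7.952e-20
Step 2: Ratio = 7.952e-20 / 8.88e-26 = 8.955e+05
Step 3: v_p = sqrt(8.955e+05) = 946.3 m/s

946.3
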